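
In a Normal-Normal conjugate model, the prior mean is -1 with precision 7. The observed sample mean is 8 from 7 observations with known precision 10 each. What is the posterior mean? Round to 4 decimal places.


Posterior precision = tau0 + n*tau = 7 + 7*10 = 77
Posterior mean = (tau0*mu0 + n*tau*xbar) / posterior_precision
= (7*-1 + 7*10*8) / 77
= 553 / 77 = 7.1818

7.1818


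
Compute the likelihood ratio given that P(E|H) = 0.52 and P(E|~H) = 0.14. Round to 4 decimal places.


LR = P(E|H) / P(E|~H)
= 0.52 / 0.14 = 3.7143

3.7143


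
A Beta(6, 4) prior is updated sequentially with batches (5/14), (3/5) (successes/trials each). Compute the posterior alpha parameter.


Sequential conjugate updating is equivalent to a single batch update.
Total successes across all batches = 8
alpha_posterior = alpha_prior + total_successes = 6 + 8
= 14

14


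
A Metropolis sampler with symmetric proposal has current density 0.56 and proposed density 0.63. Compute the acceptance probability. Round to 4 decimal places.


For symmetric proposals, acceptance = min(1, pi(x*)/pi(x))
= min(1, 0.63/0.56)
= min(1, 1.125) = 1.0

1.0


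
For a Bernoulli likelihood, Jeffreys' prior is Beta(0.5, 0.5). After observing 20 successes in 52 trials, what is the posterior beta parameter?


Jeffreys' prior for Bernoulli is Beta(0.5, 0.5).
Posterior is Beta(0.5 + k, 0.5 + n - k).
Posterior beta = 0.5 + (n - k) = 0.5 + 32 = 32.5

32.5


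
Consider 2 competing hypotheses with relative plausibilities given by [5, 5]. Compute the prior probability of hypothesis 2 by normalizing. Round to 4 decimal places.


Sum of weights = 5 + 5 = 10
Normalized prior for H2 = 5 / 10
= 0.5

0.5


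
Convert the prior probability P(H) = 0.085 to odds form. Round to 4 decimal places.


P(not H) = 1 - 0.085 = 0.915
Odds = 0.085 / 0.915 = 0.0929

0.0929


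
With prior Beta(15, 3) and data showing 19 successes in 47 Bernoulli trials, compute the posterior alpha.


Conjugate update: alpha_posterior = alpha_prior + k
= 15 + 19 = 34

34


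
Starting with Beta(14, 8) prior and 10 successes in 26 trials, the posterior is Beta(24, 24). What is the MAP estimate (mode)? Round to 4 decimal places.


The mode of Beta(a, b) when a > 1 and b > 1 is (a-1)/(a+b-2)
= (24 - 1) / (24 + 24 - 2)
= 23 / 46
= 0.5

0.5


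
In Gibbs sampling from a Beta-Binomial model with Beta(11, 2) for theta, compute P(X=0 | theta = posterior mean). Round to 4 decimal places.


Posterior mean = alpha/(alpha+beta) = 11/13 = 0.8462
P(X=0|theta=mean) = 1 - theta = 0.1538

0.1538


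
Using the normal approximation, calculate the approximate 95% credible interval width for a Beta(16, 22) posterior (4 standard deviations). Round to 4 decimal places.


Var(Beta) = 16*22/(38^2 * 39) = 0.0063
SD = 0.0791
Width ~ 4*SD = 0.3162

0.3162


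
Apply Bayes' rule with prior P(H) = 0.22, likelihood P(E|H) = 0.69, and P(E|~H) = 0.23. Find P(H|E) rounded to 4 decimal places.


Step 1: Compute marginal P(E) = P(E|H)P(H) + P(E|~H)P(~H)
= 0.69*0.22 + 0.23*0.78 = 0.3312
Step 2: P(H|E) = P(E|H)P(H)/P(E) = 0.1518/0.3312
= 0.4583

0.4583


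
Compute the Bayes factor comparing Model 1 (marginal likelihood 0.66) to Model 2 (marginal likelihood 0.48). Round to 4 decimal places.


BF12 = marginal likelihood of M1 / marginal likelihood of M2
= 0.66/0.48
= 1.375

1.375


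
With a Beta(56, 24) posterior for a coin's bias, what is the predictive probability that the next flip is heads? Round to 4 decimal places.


The predictive probability equals the posterior mean.
P(next = heads) = alpha / (alpha + beta)
= 56 / 80 = 0.7

0.7


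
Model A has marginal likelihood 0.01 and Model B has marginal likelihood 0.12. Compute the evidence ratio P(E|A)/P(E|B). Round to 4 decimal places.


Evidence ratio = P(E|A) / P(E|B)
= 0.01 / 0.12
= 0.0833

0.0833


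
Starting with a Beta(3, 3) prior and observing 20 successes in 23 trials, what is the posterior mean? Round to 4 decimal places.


Posterior parameters: alpha = 3 + 20 = 23
beta = 3 + 3 = 6
Posterior mean = alpha / (alpha + beta) = 23 / 29
= 0.7931

0.7931


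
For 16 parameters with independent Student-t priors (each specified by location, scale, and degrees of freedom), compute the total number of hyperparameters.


A Student-t prior has 3 hyperparameters per parameter.
Total = 16 * 3 = 48

48


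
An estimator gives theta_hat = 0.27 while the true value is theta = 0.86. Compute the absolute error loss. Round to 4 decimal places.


The absolute error loss is |theta_hat - theta|
= |0.27 - 0.86|
= 0.59

0.59


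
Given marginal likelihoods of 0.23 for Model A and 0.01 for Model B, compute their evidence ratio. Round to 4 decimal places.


Ratio = ML(A) / ML(B) = 0.23/0.01
= 23.0

23.0


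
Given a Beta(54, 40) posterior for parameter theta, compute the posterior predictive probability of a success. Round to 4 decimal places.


For a Beta-Bernoulli model, the predictive probability is the mean:
P(success) = 54/(54+40) = 54/94 = 0.5745

0.5745


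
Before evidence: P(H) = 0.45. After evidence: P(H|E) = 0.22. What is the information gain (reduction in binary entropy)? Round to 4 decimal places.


Prior entropy = 0.9928
Posterior entropy = 0.7602
Information gain = 0.9928 - 0.7602 = 0.2326

0.2326


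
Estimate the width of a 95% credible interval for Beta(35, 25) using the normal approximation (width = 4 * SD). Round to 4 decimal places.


For Beta(a,b): Var = ab/((a+b)^2(a+b+1))
Var = 0.004, SD = 0.0631
Approximate 95% CI width = 4 * 0.0631 = 0.2525

0.2525


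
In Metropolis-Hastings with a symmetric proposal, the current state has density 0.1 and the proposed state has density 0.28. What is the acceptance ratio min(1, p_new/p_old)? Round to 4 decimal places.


Ratio = p_new / p_old = 0.28 / 0.1 = 2.8
Acceptance = min(1, 2.8) = 1.0

1.0


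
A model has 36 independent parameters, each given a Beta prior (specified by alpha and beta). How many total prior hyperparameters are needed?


Each Beta prior needs 2 hyperparameters (alpha and beta).
Total = 2 * 36 = 72

72


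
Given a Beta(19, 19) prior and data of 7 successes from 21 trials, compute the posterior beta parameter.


Number of failures = 21 - 7 = 14
Posterior beta = 19 + 14 = 33

33


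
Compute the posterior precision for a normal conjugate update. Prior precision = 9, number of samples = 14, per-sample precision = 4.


tau_post = tau_0 + n * tau
= 9 + 14 * 4 = 65

65


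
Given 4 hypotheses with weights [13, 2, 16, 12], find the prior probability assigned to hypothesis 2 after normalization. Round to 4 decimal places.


To normalize, divide each weight by the sum of all weights.
Sum = 43
Prior(H2) = 2/43 = 0.0465

0.0465


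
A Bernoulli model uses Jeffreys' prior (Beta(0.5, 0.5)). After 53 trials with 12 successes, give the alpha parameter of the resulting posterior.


Posterior = Beta(prior_alpha + successes, prior_beta + failures)
= Beta(0.5 + 12, 0.5 + 41)
Posterior alpha = 0.5 + k = 0.5 + 12 = 12.5

12.5


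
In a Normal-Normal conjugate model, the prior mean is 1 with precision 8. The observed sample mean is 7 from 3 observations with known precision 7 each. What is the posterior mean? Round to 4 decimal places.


Posterior precision = tau0 + n*tau = 8 + 3*7 = 29
Posterior mean = (tau0*mu0 + n*tau*xbar) / posterior_precision
= (8*1 + 3*7*7) / 29
= 155 / 29 = 5.3448

5.3448


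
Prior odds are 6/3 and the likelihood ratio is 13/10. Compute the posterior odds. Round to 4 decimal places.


Posterior odds = prior odds * likelihood ratio
= (6/3) * (13/10)
= 78 / 30
= 2.6

2.6


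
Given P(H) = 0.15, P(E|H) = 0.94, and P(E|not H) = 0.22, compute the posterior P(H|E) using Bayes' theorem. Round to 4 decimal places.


By Bayes' theorem: P(H|E) = P(E|H)*P(H) / P(E)
P(E) = P(E|H)*P(H) + P(E|not H)*P(not H)
P(E) = 0.94*0.15 + 0.22*0.85 = 0.328
P(H|E) = 0.94*0.15 / 0.328 = 0.4299

0.4299


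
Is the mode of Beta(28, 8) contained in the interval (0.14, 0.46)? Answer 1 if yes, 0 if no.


Mode = (a-1)/(a+b-2) = 27/34 = 0.7941
Interval: (0.14, 0.46)
Contains mode? 0

0


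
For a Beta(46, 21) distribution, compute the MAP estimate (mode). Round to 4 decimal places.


MAP = mode = (a-1)/(a+b-2)
= (46-1)/(46+21-2)
= 45/65 = 0.6923

0.6923


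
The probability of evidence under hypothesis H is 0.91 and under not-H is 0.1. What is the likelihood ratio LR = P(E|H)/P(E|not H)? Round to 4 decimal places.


LR = 0.91 / 0.1
= 9.1

9.1


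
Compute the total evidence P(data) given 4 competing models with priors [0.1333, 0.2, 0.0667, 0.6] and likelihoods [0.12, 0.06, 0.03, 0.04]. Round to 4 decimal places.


Marginal likelihood = sum P(model_i) * P(data|model_i)
Model 1: 0.1333 * 0.12 = 0.016
Model 2: 0.2 * 0.06 = 0.012
Model 3: 0.0667 * 0.03 = 0.002
Model 4: 0.6 * 0.04 = 0.024
Total = 0.054

0.054


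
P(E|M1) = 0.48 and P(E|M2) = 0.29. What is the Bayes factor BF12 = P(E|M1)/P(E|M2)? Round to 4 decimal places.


Bayes factor BF12 = P(E|M1) / P(E|M2)
= 0.48 / 0.29
= 1.6552

1.6552


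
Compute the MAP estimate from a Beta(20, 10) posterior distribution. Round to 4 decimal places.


MAP = mode of Beta distribution
= (alpha - 1)/(alpha + beta - 2)
= (20-1)/(20+10-2)
= 19/28 = 0.6786

0.6786


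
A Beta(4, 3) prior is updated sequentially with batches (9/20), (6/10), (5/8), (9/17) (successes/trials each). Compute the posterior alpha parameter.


Sequential conjugate updating is equivalent to a single batch update.
Total successes across all batches = 29
alpha_posterior = alpha_prior + total_successes = 4 + 29
= 33

33


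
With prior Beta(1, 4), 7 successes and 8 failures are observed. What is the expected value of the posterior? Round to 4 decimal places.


Posterior = Beta(8, 12)
E[theta] = alpha/(alpha+beta)
= 8/20 = 0.4

0.4


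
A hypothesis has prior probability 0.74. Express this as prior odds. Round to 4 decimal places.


Odds = P(H) / P(not H) = 0.74 / 0.26
= 2.8462

2.8462


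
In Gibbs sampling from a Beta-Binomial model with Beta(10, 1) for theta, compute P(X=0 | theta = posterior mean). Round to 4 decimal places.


Posterior mean = alpha/(alpha+beta) = 10/11 = 0.9091
P(X=0|theta=mean) = 1 - theta = 0.0909

0.0909


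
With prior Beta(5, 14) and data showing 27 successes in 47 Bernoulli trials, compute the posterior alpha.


Conjugate update: alpha_posterior = alpha_prior + k
= 5 + 27 = 32

32


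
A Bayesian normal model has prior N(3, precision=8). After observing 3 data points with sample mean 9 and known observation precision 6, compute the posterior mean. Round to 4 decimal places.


Posterior mean = (prior_precision * prior_mean + n * data_precision * data_mean) / (prior_precision + n * data_precision)
Numerator = 8*3 + 3*6*9 = 186
Denominator = 8 + 3*6 = 26
Posterior mean = 7.1538

7.1538


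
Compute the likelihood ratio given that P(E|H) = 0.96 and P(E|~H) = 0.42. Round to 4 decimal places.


LR = P(E|H) / P(E|~H)
= 0.96 / 0.42 = 2.2857

2.2857


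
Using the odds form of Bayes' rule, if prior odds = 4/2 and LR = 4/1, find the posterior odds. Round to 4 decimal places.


Bayes' rule in odds form: posterior odds = prior odds * LR
= (4 * 4) / (2 * 1)
= 16/2 = 8.0

8.0


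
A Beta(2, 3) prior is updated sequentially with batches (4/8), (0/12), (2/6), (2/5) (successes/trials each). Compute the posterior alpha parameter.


Sequential conjugate updating is equivalent to a single batch update.
Total successes across all batches = 8
alpha_posterior = alpha_prior + total_successes = 2 + 8
= 10

10


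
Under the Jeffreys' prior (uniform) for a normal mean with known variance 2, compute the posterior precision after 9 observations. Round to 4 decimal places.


Prior precision = 0 (flat prior).
Post. prec. = 0 + n/var = 9/2 = 4.5

4.5


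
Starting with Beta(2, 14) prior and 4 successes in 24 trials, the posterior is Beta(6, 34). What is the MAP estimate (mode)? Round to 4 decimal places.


The mode of Beta(a, b) when a > 1 and b > 1 is (a-1)/(a+b-2)
= (6 - 1) / (6 + 34 - 2)
= 5 / 38
= 0.1316

0.1316


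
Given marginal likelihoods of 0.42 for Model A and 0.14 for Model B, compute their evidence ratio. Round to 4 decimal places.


Ratio = ML(A) / ML(B) = 0.42/0.14
= 3.0

3.0


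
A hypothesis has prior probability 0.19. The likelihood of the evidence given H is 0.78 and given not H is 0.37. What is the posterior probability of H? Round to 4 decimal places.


Using Bayes' theorem:
P(E) = 0.19 * 0.78 + 0.81 * 0.37
P(E) = 0.4479
P(H|E) = (0.19 * 0.78) / 0.4479 = 0.3309

0.3309


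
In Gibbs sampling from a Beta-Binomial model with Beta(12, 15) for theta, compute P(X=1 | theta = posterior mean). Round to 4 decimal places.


Posterior mean = alpha/(alpha+beta) = 12/27 = 0.4444
P(X=1|theta=mean) = theta = 0.4444

0.4444


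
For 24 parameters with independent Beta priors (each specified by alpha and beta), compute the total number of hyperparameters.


A Beta prior has 2 hyperparameters per parameter.
Total = 24 * 2 = 48

48


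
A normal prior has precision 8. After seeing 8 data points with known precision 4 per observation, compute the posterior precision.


In the conjugate normal model, precisions add:
tau_posterior = tau_prior + n * tau_data
= 8 + 8*4 = 40

40


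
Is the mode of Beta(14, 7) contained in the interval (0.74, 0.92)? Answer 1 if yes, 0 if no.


Mode = (a-1)/(a+b-2) = 13/19 = 0.6842
Interval: (0.74, 0.92)
Contains mode? 0

0


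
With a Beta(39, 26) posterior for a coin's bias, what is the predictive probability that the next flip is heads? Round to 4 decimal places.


The predictive probability equals the posterior mean.
P(next = heads) = alpha / (alpha + beta)
= 39 / 65 = 0.6

0.6


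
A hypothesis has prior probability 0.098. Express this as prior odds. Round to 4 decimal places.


Odds = P(H) / P(not H) = 0.098 / 0.902
= 0.1086

0.1086


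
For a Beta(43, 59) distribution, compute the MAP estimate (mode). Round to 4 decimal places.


MAP = mode = (a-1)/(a+b-2)
= (43-1)/(43+59-2)
= 42/100 = 0.42

0.42


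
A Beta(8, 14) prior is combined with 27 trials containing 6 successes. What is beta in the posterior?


In conjugate updating:
beta_posterior = beta_prior + (n - k)
= 14 + (27 - 6)
= 14 + 21 = 35

35


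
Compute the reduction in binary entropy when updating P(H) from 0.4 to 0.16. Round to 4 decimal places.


H_before = -p*log2(p) - (1-p)*log2(1-p) for p=0.4: 0.971
H_after for p=0.16: 0.6343
Reduction = 0.971 - 0.6343 = 0.3366

0.3366


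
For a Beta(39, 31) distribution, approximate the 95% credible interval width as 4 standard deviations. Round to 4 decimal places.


Variance of Beta(a,b) = ab / ((a+b)^2 * (a+b+1))
= 39*31 / ((70)^2 * 71)
= 0.0035
SD = sqrt(0.0035) = 0.059
Width = 4 * SD = 0.2358

0.2358


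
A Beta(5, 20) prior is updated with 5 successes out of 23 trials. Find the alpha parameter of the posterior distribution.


In the Beta-Binomial conjugate update:
alpha_post = alpha_prior + successes
= 5 + 5
= 10

10


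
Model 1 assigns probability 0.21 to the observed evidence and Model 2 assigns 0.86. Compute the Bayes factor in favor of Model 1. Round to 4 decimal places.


BF = P(data|M1) / P(data|M2)
= 0.21 / 0.86 = 0.2442

0.2442


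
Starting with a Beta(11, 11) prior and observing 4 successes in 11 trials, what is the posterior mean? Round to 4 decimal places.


Posterior parameters: alpha = 11 + 4 = 15
beta = 11 + 7 = 18
Posterior mean = alpha / (alpha + beta) = 15 / 33
= 0.4545

0.4545


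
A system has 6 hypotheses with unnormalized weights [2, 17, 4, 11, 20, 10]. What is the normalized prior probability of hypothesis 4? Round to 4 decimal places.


The normalized prior is the weight divided by the total.
Total weight = 64
P(H4) = 11 / 64 = 0.1719

0.1719


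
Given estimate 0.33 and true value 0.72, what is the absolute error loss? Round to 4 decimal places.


Absolute error = |estimate - true|
= |-0.39| = 0.39

0.39


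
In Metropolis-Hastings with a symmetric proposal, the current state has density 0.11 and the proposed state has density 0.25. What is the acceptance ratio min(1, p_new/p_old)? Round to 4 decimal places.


Ratio = p_new / p_old = 0.25 / 0.11 = 2.2727
Acceptance = min(1, 2.2727) = 1.0

1.0


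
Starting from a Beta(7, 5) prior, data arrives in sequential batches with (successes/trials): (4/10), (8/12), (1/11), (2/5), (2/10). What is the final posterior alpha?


In sequential Bayesian updating, we sum all successes.
Total successes = 17
Final alpha = 7 + 17 = 24

24


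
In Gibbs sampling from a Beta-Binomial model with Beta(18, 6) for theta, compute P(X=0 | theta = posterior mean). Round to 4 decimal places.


Posterior mean = alpha/(alpha+beta) = 18/24 = 0.75
P(X=0|theta=mean) = 1 - theta = 0.25

0.25


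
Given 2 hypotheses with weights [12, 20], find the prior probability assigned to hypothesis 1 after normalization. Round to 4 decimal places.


To normalize, divide each weight by the sum of all weights.
Sum = 32
Prior(H1) = 12/32 = 0.375

0.375


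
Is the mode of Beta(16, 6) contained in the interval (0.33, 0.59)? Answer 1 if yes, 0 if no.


Mode = (a-1)/(a+b-2) = 15/20 = 0.75
Interval: (0.33, 0.59)
Contains mode? 0

0


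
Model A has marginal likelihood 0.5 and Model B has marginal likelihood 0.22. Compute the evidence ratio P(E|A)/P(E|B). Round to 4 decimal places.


Evidence ratio = P(E|A) / P(E|B)
= 0.5 / 0.22
= 2.2727

2.2727


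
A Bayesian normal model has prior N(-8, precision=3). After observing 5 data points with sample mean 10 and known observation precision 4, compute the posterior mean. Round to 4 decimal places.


Posterior mean = (prior_precision * prior_mean + n * data_precision * data_mean) / (prior_precision + n * data_precision)
Numerator = 3*-8 + 5*4*10 = 176
Denominator = 3 + 5*4 = 23
Posterior mean = 7.6522

7.6522


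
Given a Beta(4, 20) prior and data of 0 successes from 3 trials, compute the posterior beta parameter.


Number of failures = 3 - 0 = 3
Posterior beta = 20 + 3 = 23

23


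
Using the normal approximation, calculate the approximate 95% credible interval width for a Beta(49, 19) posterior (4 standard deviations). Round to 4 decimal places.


Var(Beta) = 49*19/(68^2 * 69) = 0.0029
SD = 0.054
Width ~ 4*SD = 0.2161

0.2161


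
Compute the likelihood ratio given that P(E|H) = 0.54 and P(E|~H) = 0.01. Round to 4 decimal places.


LR = P(E|H) / P(E|~H)
= 0.54 / 0.01 = 54.0

54.0


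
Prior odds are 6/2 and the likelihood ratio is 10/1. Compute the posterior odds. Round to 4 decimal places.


Posterior odds = prior odds * likelihood ratio
= (6/2) * (10/1)
= 60 / 2
= 30.0

30.0


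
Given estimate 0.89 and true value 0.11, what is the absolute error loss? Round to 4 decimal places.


Absolute error = |estimate - true|
= |0.78| = 0.78

0.78


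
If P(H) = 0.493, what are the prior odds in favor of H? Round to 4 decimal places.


Prior odds = P(H) / (1 - P(H))
= 0.493 / 0.507
= 0.9724

0.9724


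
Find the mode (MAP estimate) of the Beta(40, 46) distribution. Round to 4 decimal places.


For Beta(a,b) with a,b > 1:
Mode = (a-1)/(a+b-2) = (40-1)/(86-2)
= 39/84 = 0.4643

0.4643


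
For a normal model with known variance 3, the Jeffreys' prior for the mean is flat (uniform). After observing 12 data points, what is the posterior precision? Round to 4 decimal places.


Jeffreys' prior for normal mean (known variance) is flat.
Prior precision = 0.
Posterior precision = prior_prec + n/sigma^2 = 0 + 12/3
= 4.0

4.0


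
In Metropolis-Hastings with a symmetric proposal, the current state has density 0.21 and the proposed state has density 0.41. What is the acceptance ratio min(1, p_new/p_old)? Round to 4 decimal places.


Ratio = p_new / p_old = 0.41 / 0.21 = 1.9524
Acceptance = min(1, 1.9524) = 1.0

1.0


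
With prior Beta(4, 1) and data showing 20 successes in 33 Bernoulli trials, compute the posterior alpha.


Conjugate update: alpha_posterior = alpha_prior + k
= 4 + 20 = 24

24


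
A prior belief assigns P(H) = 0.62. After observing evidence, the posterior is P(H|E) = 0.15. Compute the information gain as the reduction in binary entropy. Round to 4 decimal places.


H(prior) = -0.62*log2(0.62) - 0.38*log2(0.38)
= 0.958
H(post) = -0.15*log2(0.15) - 0.85*log2(0.85)
= 0.6098
IG = 0.958 - 0.6098 = 0.3482

0.3482


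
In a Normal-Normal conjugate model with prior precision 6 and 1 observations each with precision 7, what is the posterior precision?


Posterior precision = prior precision + n * observation precision
= 6 + 1 * 7
= 6 + 7 = 13

13


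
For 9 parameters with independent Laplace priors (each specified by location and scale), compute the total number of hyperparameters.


A Laplace prior has 2 hyperparameters per parameter.
Total = 9 * 2 = 18

18


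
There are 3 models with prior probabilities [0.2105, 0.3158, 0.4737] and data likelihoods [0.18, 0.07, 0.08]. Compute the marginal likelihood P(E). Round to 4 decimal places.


P(E) = sum over models of P(M_i) * P(E|M_i)
= 0.2105*0.18 + 0.3158*0.07 + 0.4737*0.08
= 0.0979

0.0979


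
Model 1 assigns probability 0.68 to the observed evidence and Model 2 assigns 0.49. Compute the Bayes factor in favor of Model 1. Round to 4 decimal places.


BF = P(data|M1) / P(data|M2)
= 0.68 / 0.49 = 1.3878

1.3878


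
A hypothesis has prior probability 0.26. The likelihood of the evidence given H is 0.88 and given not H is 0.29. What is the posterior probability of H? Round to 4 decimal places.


Using Bayes' theorem:
P(E) = 0.26 * 0.88 + 0.74 * 0.29
P(E) = 0.4434
P(H|E) = (0.26 * 0.88) / 0.4434 = 0.516

0.516


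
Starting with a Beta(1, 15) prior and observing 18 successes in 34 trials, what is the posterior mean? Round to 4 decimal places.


Posterior parameters: alpha = 1 + 18 = 19
beta = 15 + 16 = 31
Posterior mean = alpha / (alpha + beta) = 19 / 50
= 0.38

0.38


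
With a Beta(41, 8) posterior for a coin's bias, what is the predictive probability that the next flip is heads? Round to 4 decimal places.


The predictive probability equals the posterior mean.
P(next = heads) = alpha / (alpha + beta)
= 41 / 49 = 0.8367

0.8367


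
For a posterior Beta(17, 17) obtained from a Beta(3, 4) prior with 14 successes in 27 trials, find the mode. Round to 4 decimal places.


Mode = (alpha - 1) / (alpha + beta - 2)
= 16 / 32
= 0.5

0.5


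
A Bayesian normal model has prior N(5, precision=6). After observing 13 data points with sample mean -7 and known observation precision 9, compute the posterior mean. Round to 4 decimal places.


Posterior mean = (prior_precision * prior_mean + n * data_precision * data_mean) / (prior_precision + n * data_precision)
Numerator = 6*5 + 13*9*-7 = -789
Denominator = 6 + 13*9 = 123
Posterior mean = -6.4146

-6.4146


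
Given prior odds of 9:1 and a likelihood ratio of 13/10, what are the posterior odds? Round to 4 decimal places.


Posterior odds = prior odds * LR
Prior odds = 9/1 = 9.0
LR = 13/10 = 1.3
Posterior odds = 9.0 * 1.3 = 11.7

11.7


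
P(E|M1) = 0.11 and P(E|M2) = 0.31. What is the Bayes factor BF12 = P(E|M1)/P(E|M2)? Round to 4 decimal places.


Bayes factor BF12 = P(E|M1) / P(E|M2)
= 0.11 / 0.31
= 0.3548

0.3548


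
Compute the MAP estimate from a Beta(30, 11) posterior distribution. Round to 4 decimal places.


MAP = mode of Beta distribution
= (alpha - 1)/(alpha + beta - 2)
= (30-1)/(30+11-2)
= 29/39 = 0.7436

0.7436


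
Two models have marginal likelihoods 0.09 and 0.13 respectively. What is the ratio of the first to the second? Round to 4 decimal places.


Evidence ratio = 0.09 / 0.13
= 0.6923

0.6923


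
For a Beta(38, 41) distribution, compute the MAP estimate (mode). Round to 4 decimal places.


MAP = mode = (a-1)/(a+b-2)
= (38-1)/(38+41-2)
= 37/77 = 0.4805

0.4805


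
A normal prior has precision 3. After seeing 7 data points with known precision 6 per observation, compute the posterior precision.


In the conjugate normal model, precisions add:
tau_posterior = tau_prior + n * tau_data
= 3 + 7*6 = 45

45


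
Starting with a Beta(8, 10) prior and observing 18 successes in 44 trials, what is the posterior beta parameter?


Posterior beta = prior beta + failures
Failures = 44 - 18 = 26
beta_post = 10 + 26 = 36

36


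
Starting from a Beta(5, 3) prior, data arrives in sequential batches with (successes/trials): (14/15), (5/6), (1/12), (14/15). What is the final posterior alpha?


In sequential Bayesian updating, we sum all successes.
Total successes = 34
Final alpha = 5 + 34 = 39

39


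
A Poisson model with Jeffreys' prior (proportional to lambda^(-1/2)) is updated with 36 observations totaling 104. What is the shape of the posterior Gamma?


Posterior = Gamma(0.5 + S, n)
= Gamma(0.5 + 104, 36)
Posterior shape = 0.5 + S = 0.5 + 104 = 104.5

104.5


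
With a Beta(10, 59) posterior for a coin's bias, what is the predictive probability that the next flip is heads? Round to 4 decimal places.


The predictive probability equals the posterior mean.
P(next = heads) = alpha / (alpha + beta)
= 10 / 69 = 0.1449

0.1449


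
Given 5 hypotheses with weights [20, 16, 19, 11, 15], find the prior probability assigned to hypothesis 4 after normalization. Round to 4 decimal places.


To normalize, divide each weight by the sum of all weights.
Sum = 81
Prior(H4) = 11/81 = 0.1358

0.1358


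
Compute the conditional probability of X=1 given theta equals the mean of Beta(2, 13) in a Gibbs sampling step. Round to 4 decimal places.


Mean of Beta(2, 13) = 0.1333
P(X=1 | theta=0.1333) = 0.1333

0.1333


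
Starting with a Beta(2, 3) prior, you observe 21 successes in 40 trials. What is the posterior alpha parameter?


For a Beta-Binomial conjugate model:
Posterior alpha = prior alpha + number of successes
= 2 + 21 = 23

23


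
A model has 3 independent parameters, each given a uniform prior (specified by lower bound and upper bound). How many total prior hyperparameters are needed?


Each uniform prior needs 2 hyperparameters (lower bound and upper bound).
Total = 2 * 3 = 6

6


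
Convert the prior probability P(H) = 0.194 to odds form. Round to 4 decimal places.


P(not H) = 1 - 0.194 = 0.806
Odds = 0.194 / 0.806 = 0.2407

0.2407


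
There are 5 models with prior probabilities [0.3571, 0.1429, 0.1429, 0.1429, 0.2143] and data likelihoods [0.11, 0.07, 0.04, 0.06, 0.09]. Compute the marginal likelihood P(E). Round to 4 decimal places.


P(E) = sum over models of P(M_i) * P(E|M_i)
= 0.3571*0.11 + 0.1429*0.07 + 0.1429*0.04 + 0.1429*0.06 + 0.2143*0.09
= 0.0829

0.0829


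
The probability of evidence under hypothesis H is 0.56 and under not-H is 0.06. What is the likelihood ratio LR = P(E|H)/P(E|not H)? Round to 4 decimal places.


LR = 0.56 / 0.06
= 9.3333

9.3333


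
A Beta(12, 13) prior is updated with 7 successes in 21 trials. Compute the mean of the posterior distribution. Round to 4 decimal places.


After update: Beta(19, 27)
Mean = 19 / (19 + 27) = 19 / 46
= 0.413

0.413


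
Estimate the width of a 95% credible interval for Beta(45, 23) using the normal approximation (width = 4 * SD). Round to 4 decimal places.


For Beta(a,b): Var = ab/((a+b)^2(a+b+1))
Var = 0.0032, SD = 0.057
Approximate 95% CI width = 4 * 0.057 = 0.2278

0.2278


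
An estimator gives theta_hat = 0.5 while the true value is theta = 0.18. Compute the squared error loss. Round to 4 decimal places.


The squared error loss is (theta_hat - theta)^2
= (0.5 - 0.18)^2
= (0.32)^2 = 0.1024

0.1024


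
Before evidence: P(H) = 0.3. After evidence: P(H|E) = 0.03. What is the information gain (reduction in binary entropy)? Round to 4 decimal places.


Prior entropy = 0.8813
Posterior entropy = 0.1944
Information gain = 0.8813 - 0.1944 = 0.6869

0.6869


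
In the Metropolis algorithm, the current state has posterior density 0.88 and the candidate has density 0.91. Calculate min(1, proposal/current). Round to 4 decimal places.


Ratio = 0.91/0.88 = 1.0341
Acceptance probability = min(1, 1.0341)
= 1.0

1.0


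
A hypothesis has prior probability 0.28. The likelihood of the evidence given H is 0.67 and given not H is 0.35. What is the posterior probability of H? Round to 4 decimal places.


Using Bayes' theorem:
P(E) = 0.28 * 0.67 + 0.72 * 0.35
P(E) = 0.4396
P(H|E) = (0.28 * 0.67) / 0.4396 = 0.4268

0.4268


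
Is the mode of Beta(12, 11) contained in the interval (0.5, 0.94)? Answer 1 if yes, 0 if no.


Mode = (a-1)/(a+b-2) = 11/21 = 0.5238
Interval: (0.5, 0.94)
Contains mode? 1

1


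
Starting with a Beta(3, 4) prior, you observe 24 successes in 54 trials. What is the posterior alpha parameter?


For a Beta-Binomial conjugate model:
Posterior alpha = prior alpha + number of successes
= 3 + 24 = 27

27


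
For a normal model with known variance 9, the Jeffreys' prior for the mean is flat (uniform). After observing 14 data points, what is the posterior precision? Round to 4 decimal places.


Jeffreys' prior for normal mean (known variance) is flat.
Prior precision = 0.
Posterior precision = prior_prec + n/sigma^2 = 0 + 14/9
= 1.5556

1.5556


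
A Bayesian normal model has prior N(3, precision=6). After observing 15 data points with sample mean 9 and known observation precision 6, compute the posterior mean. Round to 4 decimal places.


Posterior mean = (prior_precision * prior_mean + n * data_precision * data_mean) / (prior_precision + n * data_precision)
Numerator = 6*3 + 15*6*9 = 828
Denominator = 6 + 15*6 = 96
Posterior mean = 8.625

8.625


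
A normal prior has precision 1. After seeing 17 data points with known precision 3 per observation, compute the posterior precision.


In the conjugate normal model, precisions add:
tau_posterior = tau_prior + n * tau_data
= 1 + 17*3 = 52

52


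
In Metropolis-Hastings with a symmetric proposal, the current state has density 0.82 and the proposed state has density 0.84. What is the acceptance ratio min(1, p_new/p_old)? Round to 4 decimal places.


Ratio = p_new / p_old = 0.84 / 0.82 = 1.0244
Acceptance = min(1, 1.0244) = 1.0

1.0


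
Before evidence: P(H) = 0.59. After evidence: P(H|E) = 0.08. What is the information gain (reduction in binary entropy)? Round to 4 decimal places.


Prior entropy = 0.9765
Posterior entropy = 0.4022
Information gain = 0.9765 - 0.4022 = 0.5743

0.5743


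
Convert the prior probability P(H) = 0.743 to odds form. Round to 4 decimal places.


P(not H) = 1 - 0.743 = 0.257
Odds = 0.743 / 0.257 = 2.8911

2.8911


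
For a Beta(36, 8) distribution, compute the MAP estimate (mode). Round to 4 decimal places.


MAP = mode = (a-1)/(a+b-2)
= (36-1)/(36+8-2)
= 35/42 = 0.8333

0.8333


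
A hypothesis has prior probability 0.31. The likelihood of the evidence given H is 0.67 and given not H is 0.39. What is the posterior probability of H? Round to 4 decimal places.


Using Bayes' theorem:
P(E) = 0.31 * 0.67 + 0.69 * 0.39
P(E) = 0.4768
P(H|E) = (0.31 * 0.67) / 0.4768 = 0.4356

0.4356


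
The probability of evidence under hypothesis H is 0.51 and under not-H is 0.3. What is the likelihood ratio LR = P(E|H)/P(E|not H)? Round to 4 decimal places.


LR = 0.51 / 0.3
= 1.7

1.7


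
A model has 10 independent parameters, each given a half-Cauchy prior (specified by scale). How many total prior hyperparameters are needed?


Each half-Cauchy prior needs 1 hyperparameter (scale).
Total = 1 * 10 = 10

10


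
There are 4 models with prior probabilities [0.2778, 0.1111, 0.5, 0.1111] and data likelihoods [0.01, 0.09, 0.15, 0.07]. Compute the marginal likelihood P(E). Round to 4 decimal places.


P(E) = sum over models of P(M_i) * P(E|M_i)
= 0.2778*0.01 + 0.1111*0.09 + 0.5*0.15 + 0.1111*0.07
= 0.0956

0.0956


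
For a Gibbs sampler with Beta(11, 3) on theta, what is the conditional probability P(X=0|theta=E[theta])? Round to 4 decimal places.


E[theta] = 11/(11+3) = 0.7857
P(X=0|theta) = 1 - theta = 0.2143

0.2143


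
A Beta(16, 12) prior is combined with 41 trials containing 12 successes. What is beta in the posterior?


In conjugate updating:
beta_posterior = beta_prior + (n - k)
= 12 + (41 - 12)
= 12 + 29 = 41

41


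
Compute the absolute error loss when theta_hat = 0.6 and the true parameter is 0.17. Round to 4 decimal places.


L = |theta_hat - theta_true|
= |0.6 - 0.17| = 0.43

0.43


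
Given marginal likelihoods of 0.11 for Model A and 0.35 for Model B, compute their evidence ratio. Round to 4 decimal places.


Ratio = ML(A) / ML(B) = 0.11/0.35
= 0.3143

0.3143


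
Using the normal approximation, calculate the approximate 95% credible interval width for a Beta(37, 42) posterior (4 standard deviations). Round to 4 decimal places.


Var(Beta) = 37*42/(79^2 * 80) = 0.0031
SD = 0.0558
Width ~ 4*SD = 0.2232

0.2232


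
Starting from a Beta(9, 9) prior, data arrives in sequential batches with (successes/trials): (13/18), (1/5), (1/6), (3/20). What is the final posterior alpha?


In sequential Bayesian updating, we sum all successes.
Total successes = 18
Final alpha = 9 + 18 = 27

27


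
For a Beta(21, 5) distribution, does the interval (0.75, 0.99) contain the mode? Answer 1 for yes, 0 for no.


Mode of Beta(a,b) = (a-1)/(a+b-2)
= (21-1)/(21+5-2) = 0.8333
Check: 0.75 <= 0.8333 <= 0.99?
Result: 1

1


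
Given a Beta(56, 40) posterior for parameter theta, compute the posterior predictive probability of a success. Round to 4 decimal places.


For a Beta-Bernoulli model, the predictive probability is the mean:
P(success) = 56/(56+40) = 56/96 = 0.5833

0.5833


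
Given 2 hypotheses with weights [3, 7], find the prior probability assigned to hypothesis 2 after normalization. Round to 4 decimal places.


To normalize, divide each weight by the sum of all weights.
Sum = 10
Prior(H2) = 7/10 = 0.7

0.7


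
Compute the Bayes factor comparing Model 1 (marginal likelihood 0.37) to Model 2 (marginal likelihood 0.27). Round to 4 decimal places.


BF12 = marginal likelihood of M1 / marginal likelihood of M2
= 0.37/0.27
= 1.3704

1.3704


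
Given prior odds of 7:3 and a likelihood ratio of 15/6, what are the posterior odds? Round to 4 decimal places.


Posterior odds = prior odds * LR
Prior odds = 7/3 = 2.3333
LR = 15/6 = 2.5
Posterior odds = 2.3333 * 2.5 = 5.8333

5.8333


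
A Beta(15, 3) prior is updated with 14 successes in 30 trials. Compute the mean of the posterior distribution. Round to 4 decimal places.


After update: Beta(29, 19)
Mean = 29 / (29 + 19) = 29 / 48
= 0.6042

0.6042


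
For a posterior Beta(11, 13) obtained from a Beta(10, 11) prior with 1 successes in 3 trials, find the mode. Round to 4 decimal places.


Mode = (alpha - 1) / (alpha + beta - 2)
= 10 / 22
= 0.4545

0.4545


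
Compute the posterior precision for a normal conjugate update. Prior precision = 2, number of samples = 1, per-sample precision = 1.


tau_post = tau_0 + n * tau
= 2 + 1 * 1 = 3

3


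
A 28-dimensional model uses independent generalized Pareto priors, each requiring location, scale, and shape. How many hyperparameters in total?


Per parameter: 3 (location, scale, and shape).
Total = 28 * 3 = 84

84


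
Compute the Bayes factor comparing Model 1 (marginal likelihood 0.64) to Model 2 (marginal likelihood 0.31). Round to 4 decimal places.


BF12 = marginal likelihood of M1 / marginal likelihood of M2
= 0.64/0.31
= 2.0645

2.0645


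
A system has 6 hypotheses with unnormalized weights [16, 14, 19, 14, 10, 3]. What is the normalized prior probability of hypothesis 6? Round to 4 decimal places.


The normalized prior is the weight divided by the total.
Total weight = 76
P(H6) = 3 / 76 = 0.0395

0.0395


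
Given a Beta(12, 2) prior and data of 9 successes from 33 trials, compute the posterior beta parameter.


Number of failures = 33 - 9 = 24
Posterior beta = 2 + 24 = 26

26


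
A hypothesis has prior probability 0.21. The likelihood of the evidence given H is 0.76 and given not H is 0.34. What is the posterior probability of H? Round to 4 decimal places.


Using Bayes' theorem:
P(E) = 0.21 * 0.76 + 0.79 * 0.34
P(E) = 0.4282
P(H|E) = (0.21 * 0.76) / 0.4282 = 0.3727

0.3727


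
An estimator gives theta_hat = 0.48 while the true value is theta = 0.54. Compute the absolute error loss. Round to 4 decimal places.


The absolute error loss is |theta_hat - theta|
= |0.48 - 0.54|
= 0.06

0.06


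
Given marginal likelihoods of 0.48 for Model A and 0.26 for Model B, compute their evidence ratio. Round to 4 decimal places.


Ratio = ML(A) / ML(B) = 0.48/0.26
= 1.8462

1.8462


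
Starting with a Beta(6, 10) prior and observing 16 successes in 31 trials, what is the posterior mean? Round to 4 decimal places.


Posterior parameters: alpha = 6 + 16 = 22
beta = 10 + 15 = 25
Posterior mean = alpha / (alpha + beta) = 22 / 47
= 0.4681

0.4681


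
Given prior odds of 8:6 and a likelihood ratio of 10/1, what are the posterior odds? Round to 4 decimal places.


Posterior odds = prior odds * LR
Prior odds = 8/6 = 1.3333
LR = 10/1 = 10.0
Posterior odds = 1.3333 * 10.0 = 13.3333

13.3333


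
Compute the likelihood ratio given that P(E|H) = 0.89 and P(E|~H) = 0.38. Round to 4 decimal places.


LR = P(E|H) / P(E|~H)
= 0.89 / 0.38 = 2.3421

2.3421


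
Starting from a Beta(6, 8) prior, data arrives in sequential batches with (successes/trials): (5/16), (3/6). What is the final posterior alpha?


In sequential Bayesian updating, we sum all successes.
Total successes = 8
Final alpha = 6 + 8 = 14

14


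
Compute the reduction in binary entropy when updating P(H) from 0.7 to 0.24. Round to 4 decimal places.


H_before = -p*log2(p) - (1-p)*log2(1-p) for p=0.7: 0.8813
H_after for p=0.24: 0.795
Reduction = 0.8813 - 0.795 = 0.0863

0.0863


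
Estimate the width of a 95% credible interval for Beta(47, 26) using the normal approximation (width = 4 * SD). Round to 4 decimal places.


For Beta(a,b): Var = ab/((a+b)^2(a+b+1))
Var = 0.0031, SD = 0.0557
Approximate 95% CI width = 4 * 0.0557 = 0.2227

0.2227


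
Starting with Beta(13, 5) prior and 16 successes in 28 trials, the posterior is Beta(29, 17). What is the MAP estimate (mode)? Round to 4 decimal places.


The mode of Beta(a, b) when a > 1 and b > 1 is (a-1)/(a+b-2)
= (29 - 1) / (29 + 17 - 2)
= 28 / 44
= 0.6364

0.6364


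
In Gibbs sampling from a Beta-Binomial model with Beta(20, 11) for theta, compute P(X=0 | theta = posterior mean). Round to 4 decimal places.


Posterior mean = alpha/(alpha+beta) = 20/31 = 0.6452
P(X=0|theta=mean) = 1 - theta = 0.3548

0.3548


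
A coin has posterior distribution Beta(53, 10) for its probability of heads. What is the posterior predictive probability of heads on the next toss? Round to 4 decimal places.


Posterior predictive = E[theta] = alpha/(alpha+beta)
= 53/63
= 0.8413

0.8413


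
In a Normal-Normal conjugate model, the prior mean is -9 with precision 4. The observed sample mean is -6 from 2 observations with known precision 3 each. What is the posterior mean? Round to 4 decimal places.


Posterior precision = tau0 + n*tau = 4 + 2*3 = 10
Posterior mean = (tau0*mu0 + n*tau*xbar) / posterior_precision
= (4*-9 + 2*3*-6) / 10
= -72 / 10 = -7.2

-7.2


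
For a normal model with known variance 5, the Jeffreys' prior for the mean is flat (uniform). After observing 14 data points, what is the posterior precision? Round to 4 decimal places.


Jeffreys' prior for normal mean (known variance) is flat.
Prior precision = 0.
Posterior precision = prior_prec + n/sigma^2 = 0 + 14/5
= 2.8

2.8
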